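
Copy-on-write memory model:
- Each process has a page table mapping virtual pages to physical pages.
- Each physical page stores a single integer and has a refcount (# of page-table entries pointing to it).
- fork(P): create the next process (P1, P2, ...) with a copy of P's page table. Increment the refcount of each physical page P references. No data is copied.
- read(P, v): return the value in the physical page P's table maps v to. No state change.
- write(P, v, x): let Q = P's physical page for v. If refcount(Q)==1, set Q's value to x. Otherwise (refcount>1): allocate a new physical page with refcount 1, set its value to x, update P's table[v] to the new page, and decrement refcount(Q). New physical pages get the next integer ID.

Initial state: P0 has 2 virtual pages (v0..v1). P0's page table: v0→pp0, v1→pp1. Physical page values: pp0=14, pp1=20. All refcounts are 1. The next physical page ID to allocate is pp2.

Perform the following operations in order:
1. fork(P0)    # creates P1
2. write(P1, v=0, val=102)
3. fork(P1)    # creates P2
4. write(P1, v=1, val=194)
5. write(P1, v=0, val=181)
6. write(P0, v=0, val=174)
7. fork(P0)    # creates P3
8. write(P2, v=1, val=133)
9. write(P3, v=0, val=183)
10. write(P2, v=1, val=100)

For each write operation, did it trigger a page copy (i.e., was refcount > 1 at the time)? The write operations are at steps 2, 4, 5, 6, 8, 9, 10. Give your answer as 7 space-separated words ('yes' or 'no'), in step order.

Op 1: fork(P0) -> P1. 2 ppages; refcounts: pp0:2 pp1:2
Op 2: write(P1, v0, 102). refcount(pp0)=2>1 -> COPY to pp2. 3 ppages; refcounts: pp0:1 pp1:2 pp2:1
Op 3: fork(P1) -> P2. 3 ppages; refcounts: pp0:1 pp1:3 pp2:2
Op 4: write(P1, v1, 194). refcount(pp1)=3>1 -> COPY to pp3. 4 ppages; refcounts: pp0:1 pp1:2 pp2:2 pp3:1
Op 5: write(P1, v0, 181). refcount(pp2)=2>1 -> COPY to pp4. 5 ppages; refcounts: pp0:1 pp1:2 pp2:1 pp3:1 pp4:1
Op 6: write(P0, v0, 174). refcount(pp0)=1 -> write in place. 5 ppages; refcounts: pp0:1 pp1:2 pp2:1 pp3:1 pp4:1
Op 7: fork(P0) -> P3. 5 ppages; refcounts: pp0:2 pp1:3 pp2:1 pp3:1 pp4:1
Op 8: write(P2, v1, 133). refcount(pp1)=3>1 -> COPY to pp5. 6 ppages; refcounts: pp0:2 pp1:2 pp2:1 pp3:1 pp4:1 pp5:1
Op 9: write(P3, v0, 183). refcount(pp0)=2>1 -> COPY to pp6. 7 ppages; refcounts: pp0:1 pp1:2 pp2:1 pp3:1 pp4:1 pp5:1 pp6:1
Op 10: write(P2, v1, 100). refcount(pp5)=1 -> write in place. 7 ppages; refcounts: pp0:1 pp1:2 pp2:1 pp3:1 pp4:1 pp5:1 pp6:1

yes yes yes no yes yes no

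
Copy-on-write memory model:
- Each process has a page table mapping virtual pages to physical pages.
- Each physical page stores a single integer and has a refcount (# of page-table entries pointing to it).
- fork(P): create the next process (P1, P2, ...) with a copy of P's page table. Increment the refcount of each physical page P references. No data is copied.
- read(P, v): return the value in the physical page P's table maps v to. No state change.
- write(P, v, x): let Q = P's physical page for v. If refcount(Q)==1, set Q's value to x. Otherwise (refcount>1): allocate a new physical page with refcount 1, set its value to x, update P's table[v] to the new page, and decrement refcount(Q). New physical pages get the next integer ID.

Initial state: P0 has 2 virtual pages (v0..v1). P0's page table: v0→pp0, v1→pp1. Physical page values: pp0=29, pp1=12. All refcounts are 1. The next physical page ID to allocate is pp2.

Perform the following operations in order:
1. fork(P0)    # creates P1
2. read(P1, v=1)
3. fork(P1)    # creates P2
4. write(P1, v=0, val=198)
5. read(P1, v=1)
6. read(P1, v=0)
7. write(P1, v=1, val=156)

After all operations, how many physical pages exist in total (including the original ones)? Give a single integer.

Answer: 4

Derivation:
Op 1: fork(P0) -> P1. 2 ppages; refcounts: pp0:2 pp1:2
Op 2: read(P1, v1) -> 12. No state change.
Op 3: fork(P1) -> P2. 2 ppages; refcounts: pp0:3 pp1:3
Op 4: write(P1, v0, 198). refcount(pp0)=3>1 -> COPY to pp2. 3 ppages; refcounts: pp0:2 pp1:3 pp2:1
Op 5: read(P1, v1) -> 12. No state change.
Op 6: read(P1, v0) -> 198. No state change.
Op 7: write(P1, v1, 156). refcount(pp1)=3>1 -> COPY to pp3. 4 ppages; refcounts: pp0:2 pp1:2 pp2:1 pp3:1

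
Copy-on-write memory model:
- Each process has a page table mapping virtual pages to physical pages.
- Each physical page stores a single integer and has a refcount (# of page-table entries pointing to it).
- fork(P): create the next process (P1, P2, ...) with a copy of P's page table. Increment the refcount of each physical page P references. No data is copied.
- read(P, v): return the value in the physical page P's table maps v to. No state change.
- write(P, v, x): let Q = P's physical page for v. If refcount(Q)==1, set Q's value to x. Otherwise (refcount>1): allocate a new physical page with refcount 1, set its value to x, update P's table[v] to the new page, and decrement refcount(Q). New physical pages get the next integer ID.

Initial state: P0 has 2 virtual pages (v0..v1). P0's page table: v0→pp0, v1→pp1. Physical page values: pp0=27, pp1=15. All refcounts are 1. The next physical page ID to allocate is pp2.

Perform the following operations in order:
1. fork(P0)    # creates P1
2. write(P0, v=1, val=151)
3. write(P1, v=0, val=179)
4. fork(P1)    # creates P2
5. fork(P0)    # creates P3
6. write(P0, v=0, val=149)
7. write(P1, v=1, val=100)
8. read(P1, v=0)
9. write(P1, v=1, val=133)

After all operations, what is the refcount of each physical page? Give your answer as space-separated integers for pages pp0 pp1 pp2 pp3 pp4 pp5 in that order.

Answer: 1 1 2 2 1 1

Derivation:
Op 1: fork(P0) -> P1. 2 ppages; refcounts: pp0:2 pp1:2
Op 2: write(P0, v1, 151). refcount(pp1)=2>1 -> COPY to pp2. 3 ppages; refcounts: pp0:2 pp1:1 pp2:1
Op 3: write(P1, v0, 179). refcount(pp0)=2>1 -> COPY to pp3. 4 ppages; refcounts: pp0:1 pp1:1 pp2:1 pp3:1
Op 4: fork(P1) -> P2. 4 ppages; refcounts: pp0:1 pp1:2 pp2:1 pp3:2
Op 5: fork(P0) -> P3. 4 ppages; refcounts: pp0:2 pp1:2 pp2:2 pp3:2
Op 6: write(P0, v0, 149). refcount(pp0)=2>1 -> COPY to pp4. 5 ppages; refcounts: pp0:1 pp1:2 pp2:2 pp3:2 pp4:1
Op 7: write(P1, v1, 100). refcount(pp1)=2>1 -> COPY to pp5. 6 ppages; refcounts: pp0:1 pp1:1 pp2:2 pp3:2 pp4:1 pp5:1
Op 8: read(P1, v0) -> 179. No state change.
Op 9: write(P1, v1, 133). refcount(pp5)=1 -> write in place. 6 ppages; refcounts: pp0:1 pp1:1 pp2:2 pp3:2 pp4:1 pp5:1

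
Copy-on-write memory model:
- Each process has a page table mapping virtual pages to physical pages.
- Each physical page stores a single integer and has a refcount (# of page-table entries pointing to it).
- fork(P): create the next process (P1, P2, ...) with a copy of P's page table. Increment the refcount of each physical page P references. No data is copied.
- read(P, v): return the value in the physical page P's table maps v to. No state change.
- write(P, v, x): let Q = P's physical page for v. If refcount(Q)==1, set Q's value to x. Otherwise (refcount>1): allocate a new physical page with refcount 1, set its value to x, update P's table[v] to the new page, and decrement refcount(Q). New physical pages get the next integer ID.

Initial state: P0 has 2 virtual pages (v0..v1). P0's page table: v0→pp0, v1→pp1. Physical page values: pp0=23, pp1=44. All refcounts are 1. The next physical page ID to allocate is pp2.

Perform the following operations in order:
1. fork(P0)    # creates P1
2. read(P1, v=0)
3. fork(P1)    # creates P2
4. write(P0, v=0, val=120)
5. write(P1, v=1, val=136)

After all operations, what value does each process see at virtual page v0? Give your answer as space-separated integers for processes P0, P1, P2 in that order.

Op 1: fork(P0) -> P1. 2 ppages; refcounts: pp0:2 pp1:2
Op 2: read(P1, v0) -> 23. No state change.
Op 3: fork(P1) -> P2. 2 ppages; refcounts: pp0:3 pp1:3
Op 4: write(P0, v0, 120). refcount(pp0)=3>1 -> COPY to pp2. 3 ppages; refcounts: pp0:2 pp1:3 pp2:1
Op 5: write(P1, v1, 136). refcount(pp1)=3>1 -> COPY to pp3. 4 ppages; refcounts: pp0:2 pp1:2 pp2:1 pp3:1
P0: v0 -> pp2 = 120
P1: v0 -> pp0 = 23
P2: v0 -> pp0 = 23

Answer: 120 23 23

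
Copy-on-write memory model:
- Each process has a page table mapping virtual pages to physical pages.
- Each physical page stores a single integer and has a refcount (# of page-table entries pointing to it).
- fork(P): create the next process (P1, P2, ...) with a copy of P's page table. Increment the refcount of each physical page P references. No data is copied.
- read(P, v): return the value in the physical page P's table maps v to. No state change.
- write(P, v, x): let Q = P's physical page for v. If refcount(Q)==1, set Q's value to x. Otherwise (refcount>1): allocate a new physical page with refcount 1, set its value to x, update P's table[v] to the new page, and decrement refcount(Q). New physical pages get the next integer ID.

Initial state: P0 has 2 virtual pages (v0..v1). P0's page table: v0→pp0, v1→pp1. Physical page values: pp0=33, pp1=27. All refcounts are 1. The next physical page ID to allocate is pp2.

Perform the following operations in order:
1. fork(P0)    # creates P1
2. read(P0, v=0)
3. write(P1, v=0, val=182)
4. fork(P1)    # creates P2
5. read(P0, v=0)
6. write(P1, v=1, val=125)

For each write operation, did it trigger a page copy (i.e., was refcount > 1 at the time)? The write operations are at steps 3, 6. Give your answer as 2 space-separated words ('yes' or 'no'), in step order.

Op 1: fork(P0) -> P1. 2 ppages; refcounts: pp0:2 pp1:2
Op 2: read(P0, v0) -> 33. No state change.
Op 3: write(P1, v0, 182). refcount(pp0)=2>1 -> COPY to pp2. 3 ppages; refcounts: pp0:1 pp1:2 pp2:1
Op 4: fork(P1) -> P2. 3 ppages; refcounts: pp0:1 pp1:3 pp2:2
Op 5: read(P0, v0) -> 33. No state change.
Op 6: write(P1, v1, 125). refcount(pp1)=3>1 -> COPY to pp3. 4 ppages; refcounts: pp0:1 pp1:2 pp2:2 pp3:1

yes yes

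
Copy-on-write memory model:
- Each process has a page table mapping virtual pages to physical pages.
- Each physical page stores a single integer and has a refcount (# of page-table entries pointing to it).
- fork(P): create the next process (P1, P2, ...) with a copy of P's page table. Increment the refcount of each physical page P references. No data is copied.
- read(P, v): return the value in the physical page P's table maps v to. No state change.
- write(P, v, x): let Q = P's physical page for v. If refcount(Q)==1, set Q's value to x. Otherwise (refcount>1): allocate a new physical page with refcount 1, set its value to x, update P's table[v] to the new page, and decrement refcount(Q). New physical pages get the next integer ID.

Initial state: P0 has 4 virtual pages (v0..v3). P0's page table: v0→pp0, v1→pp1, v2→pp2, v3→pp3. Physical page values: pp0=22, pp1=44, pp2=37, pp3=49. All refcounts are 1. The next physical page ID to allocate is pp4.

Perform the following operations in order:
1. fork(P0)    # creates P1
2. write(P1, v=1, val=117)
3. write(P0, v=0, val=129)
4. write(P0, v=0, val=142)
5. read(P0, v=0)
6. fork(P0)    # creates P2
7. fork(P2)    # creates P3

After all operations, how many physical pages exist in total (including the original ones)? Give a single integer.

Answer: 6

Derivation:
Op 1: fork(P0) -> P1. 4 ppages; refcounts: pp0:2 pp1:2 pp2:2 pp3:2
Op 2: write(P1, v1, 117). refcount(pp1)=2>1 -> COPY to pp4. 5 ppages; refcounts: pp0:2 pp1:1 pp2:2 pp3:2 pp4:1
Op 3: write(P0, v0, 129). refcount(pp0)=2>1 -> COPY to pp5. 6 ppages; refcounts: pp0:1 pp1:1 pp2:2 pp3:2 pp4:1 pp5:1
Op 4: write(P0, v0, 142). refcount(pp5)=1 -> write in place. 6 ppages; refcounts: pp0:1 pp1:1 pp2:2 pp3:2 pp4:1 pp5:1
Op 5: read(P0, v0) -> 142. No state change.
Op 6: fork(P0) -> P2. 6 ppages; refcounts: pp0:1 pp1:2 pp2:3 pp3:3 pp4:1 pp5:2
Op 7: fork(P2) -> P3. 6 ppages; refcounts: pp0:1 pp1:3 pp2:4 pp3:4 pp4:1 pp5:3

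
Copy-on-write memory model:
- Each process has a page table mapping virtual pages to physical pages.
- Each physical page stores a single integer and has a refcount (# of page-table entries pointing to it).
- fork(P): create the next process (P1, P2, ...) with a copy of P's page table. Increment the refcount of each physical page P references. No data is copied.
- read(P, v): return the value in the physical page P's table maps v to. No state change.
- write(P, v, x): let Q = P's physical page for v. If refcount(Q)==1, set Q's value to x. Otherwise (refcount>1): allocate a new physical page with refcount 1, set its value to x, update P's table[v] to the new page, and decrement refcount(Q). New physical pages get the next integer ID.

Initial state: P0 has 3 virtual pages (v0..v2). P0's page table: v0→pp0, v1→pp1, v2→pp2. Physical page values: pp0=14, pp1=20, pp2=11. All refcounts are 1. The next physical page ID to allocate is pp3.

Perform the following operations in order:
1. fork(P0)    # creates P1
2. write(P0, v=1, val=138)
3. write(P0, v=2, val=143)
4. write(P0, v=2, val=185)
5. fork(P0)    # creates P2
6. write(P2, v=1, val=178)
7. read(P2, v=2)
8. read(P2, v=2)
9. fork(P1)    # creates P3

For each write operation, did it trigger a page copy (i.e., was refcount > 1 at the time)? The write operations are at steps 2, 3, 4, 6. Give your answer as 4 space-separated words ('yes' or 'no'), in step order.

Op 1: fork(P0) -> P1. 3 ppages; refcounts: pp0:2 pp1:2 pp2:2
Op 2: write(P0, v1, 138). refcount(pp1)=2>1 -> COPY to pp3. 4 ppages; refcounts: pp0:2 pp1:1 pp2:2 pp3:1
Op 3: write(P0, v2, 143). refcount(pp2)=2>1 -> COPY to pp4. 5 ppages; refcounts: pp0:2 pp1:1 pp2:1 pp3:1 pp4:1
Op 4: write(P0, v2, 185). refcount(pp4)=1 -> write in place. 5 ppages; refcounts: pp0:2 pp1:1 pp2:1 pp3:1 pp4:1
Op 5: fork(P0) -> P2. 5 ppages; refcounts: pp0:3 pp1:1 pp2:1 pp3:2 pp4:2
Op 6: write(P2, v1, 178). refcount(pp3)=2>1 -> COPY to pp5. 6 ppages; refcounts: pp0:3 pp1:1 pp2:1 pp3:1 pp4:2 pp5:1
Op 7: read(P2, v2) -> 185. No state change.
Op 8: read(P2, v2) -> 185. No state change.
Op 9: fork(P1) -> P3. 6 ppages; refcounts: pp0:4 pp1:2 pp2:2 pp3:1 pp4:2 pp5:1

yes yes no yes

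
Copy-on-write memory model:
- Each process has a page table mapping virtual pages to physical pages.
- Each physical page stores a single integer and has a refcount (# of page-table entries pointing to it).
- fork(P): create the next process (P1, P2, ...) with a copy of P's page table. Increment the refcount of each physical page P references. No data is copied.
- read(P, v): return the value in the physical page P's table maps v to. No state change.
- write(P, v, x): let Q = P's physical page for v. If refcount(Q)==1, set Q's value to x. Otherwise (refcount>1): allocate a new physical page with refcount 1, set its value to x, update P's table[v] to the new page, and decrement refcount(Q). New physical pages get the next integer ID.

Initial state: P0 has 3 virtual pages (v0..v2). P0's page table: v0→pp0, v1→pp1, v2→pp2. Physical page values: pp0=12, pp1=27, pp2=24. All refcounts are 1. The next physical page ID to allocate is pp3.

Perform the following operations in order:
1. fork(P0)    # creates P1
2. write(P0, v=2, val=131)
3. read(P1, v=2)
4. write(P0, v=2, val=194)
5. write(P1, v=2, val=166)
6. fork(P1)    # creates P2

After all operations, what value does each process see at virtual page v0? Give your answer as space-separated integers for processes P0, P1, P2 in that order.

Answer: 12 12 12

Derivation:
Op 1: fork(P0) -> P1. 3 ppages; refcounts: pp0:2 pp1:2 pp2:2
Op 2: write(P0, v2, 131). refcount(pp2)=2>1 -> COPY to pp3. 4 ppages; refcounts: pp0:2 pp1:2 pp2:1 pp3:1
Op 3: read(P1, v2) -> 24. No state change.
Op 4: write(P0, v2, 194). refcount(pp3)=1 -> write in place. 4 ppages; refcounts: pp0:2 pp1:2 pp2:1 pp3:1
Op 5: write(P1, v2, 166). refcount(pp2)=1 -> write in place. 4 ppages; refcounts: pp0:2 pp1:2 pp2:1 pp3:1
Op 6: fork(P1) -> P2. 4 ppages; refcounts: pp0:3 pp1:3 pp2:2 pp3:1
P0: v0 -> pp0 = 12
P1: v0 -> pp0 = 12
P2: v0 -> pp0 = 12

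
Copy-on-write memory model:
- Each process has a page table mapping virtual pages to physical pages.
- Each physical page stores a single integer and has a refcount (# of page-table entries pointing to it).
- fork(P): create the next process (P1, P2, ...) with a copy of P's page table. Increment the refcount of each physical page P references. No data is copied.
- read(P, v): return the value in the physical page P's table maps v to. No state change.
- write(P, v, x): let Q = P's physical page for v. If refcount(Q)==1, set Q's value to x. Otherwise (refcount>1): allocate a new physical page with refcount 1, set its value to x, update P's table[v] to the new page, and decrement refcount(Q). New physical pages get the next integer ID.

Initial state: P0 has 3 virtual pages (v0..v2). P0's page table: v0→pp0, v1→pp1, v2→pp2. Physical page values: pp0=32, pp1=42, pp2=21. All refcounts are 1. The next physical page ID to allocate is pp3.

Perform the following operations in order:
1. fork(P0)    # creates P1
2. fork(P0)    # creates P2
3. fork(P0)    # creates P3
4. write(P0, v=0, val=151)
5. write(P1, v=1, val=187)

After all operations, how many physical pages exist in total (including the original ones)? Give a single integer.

Answer: 5

Derivation:
Op 1: fork(P0) -> P1. 3 ppages; refcounts: pp0:2 pp1:2 pp2:2
Op 2: fork(P0) -> P2. 3 ppages; refcounts: pp0:3 pp1:3 pp2:3
Op 3: fork(P0) -> P3. 3 ppages; refcounts: pp0:4 pp1:4 pp2:4
Op 4: write(P0, v0, 151). refcount(pp0)=4>1 -> COPY to pp3. 4 ppages; refcounts: pp0:3 pp1:4 pp2:4 pp3:1
Op 5: write(P1, v1, 187). refcount(pp1)=4>1 -> COPY to pp4. 5 ppages; refcounts: pp0:3 pp1:3 pp2:4 pp3:1 pp4:1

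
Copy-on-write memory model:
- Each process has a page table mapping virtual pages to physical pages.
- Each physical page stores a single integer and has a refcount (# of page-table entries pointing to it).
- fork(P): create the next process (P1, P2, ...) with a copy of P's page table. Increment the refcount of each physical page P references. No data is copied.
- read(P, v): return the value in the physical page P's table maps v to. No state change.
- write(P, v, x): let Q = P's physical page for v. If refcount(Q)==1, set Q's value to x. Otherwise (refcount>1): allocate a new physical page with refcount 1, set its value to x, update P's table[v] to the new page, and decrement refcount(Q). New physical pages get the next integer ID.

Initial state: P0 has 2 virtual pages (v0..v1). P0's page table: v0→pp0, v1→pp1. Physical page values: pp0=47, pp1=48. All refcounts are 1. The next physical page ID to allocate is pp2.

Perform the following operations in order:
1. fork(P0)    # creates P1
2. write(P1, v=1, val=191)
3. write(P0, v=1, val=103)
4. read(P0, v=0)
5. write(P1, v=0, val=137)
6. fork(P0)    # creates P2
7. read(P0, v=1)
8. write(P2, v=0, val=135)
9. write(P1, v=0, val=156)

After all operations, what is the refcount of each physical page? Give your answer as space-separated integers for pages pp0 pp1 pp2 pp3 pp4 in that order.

Op 1: fork(P0) -> P1. 2 ppages; refcounts: pp0:2 pp1:2
Op 2: write(P1, v1, 191). refcount(pp1)=2>1 -> COPY to pp2. 3 ppages; refcounts: pp0:2 pp1:1 pp2:1
Op 3: write(P0, v1, 103). refcount(pp1)=1 -> write in place. 3 ppages; refcounts: pp0:2 pp1:1 pp2:1
Op 4: read(P0, v0) -> 47. No state change.
Op 5: write(P1, v0, 137). refcount(pp0)=2>1 -> COPY to pp3. 4 ppages; refcounts: pp0:1 pp1:1 pp2:1 pp3:1
Op 6: fork(P0) -> P2. 4 ppages; refcounts: pp0:2 pp1:2 pp2:1 pp3:1
Op 7: read(P0, v1) -> 103. No state change.
Op 8: write(P2, v0, 135). refcount(pp0)=2>1 -> COPY to pp4. 5 ppages; refcounts: pp0:1 pp1:2 pp2:1 pp3:1 pp4:1
Op 9: write(P1, v0, 156). refcount(pp3)=1 -> write in place. 5 ppages; refcounts: pp0:1 pp1:2 pp2:1 pp3:1 pp4:1

Answer: 1 2 1 1 1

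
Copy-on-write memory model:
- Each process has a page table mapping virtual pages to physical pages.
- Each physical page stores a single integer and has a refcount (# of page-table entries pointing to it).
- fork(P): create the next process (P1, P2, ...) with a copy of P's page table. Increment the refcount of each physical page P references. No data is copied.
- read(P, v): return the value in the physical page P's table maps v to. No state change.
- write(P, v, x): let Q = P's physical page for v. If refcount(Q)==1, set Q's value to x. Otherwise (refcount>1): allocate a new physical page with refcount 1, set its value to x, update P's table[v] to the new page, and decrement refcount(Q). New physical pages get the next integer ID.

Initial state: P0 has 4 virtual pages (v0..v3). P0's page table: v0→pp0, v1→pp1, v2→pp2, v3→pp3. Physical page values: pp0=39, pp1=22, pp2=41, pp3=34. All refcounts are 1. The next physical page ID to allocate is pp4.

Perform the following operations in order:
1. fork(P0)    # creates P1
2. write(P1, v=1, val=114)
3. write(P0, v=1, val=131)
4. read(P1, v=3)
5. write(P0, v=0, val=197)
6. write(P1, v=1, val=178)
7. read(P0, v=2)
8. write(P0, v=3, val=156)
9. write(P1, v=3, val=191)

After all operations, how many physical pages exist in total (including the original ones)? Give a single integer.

Answer: 7

Derivation:
Op 1: fork(P0) -> P1. 4 ppages; refcounts: pp0:2 pp1:2 pp2:2 pp3:2
Op 2: write(P1, v1, 114). refcount(pp1)=2>1 -> COPY to pp4. 5 ppages; refcounts: pp0:2 pp1:1 pp2:2 pp3:2 pp4:1
Op 3: write(P0, v1, 131). refcount(pp1)=1 -> write in place. 5 ppages; refcounts: pp0:2 pp1:1 pp2:2 pp3:2 pp4:1
Op 4: read(P1, v3) -> 34. No state change.
Op 5: write(P0, v0, 197). refcount(pp0)=2>1 -> COPY to pp5. 6 ppages; refcounts: pp0:1 pp1:1 pp2:2 pp3:2 pp4:1 pp5:1
Op 6: write(P1, v1, 178). refcount(pp4)=1 -> write in place. 6 ppages; refcounts: pp0:1 pp1:1 pp2:2 pp3:2 pp4:1 pp5:1
Op 7: read(P0, v2) -> 41. No state change.
Op 8: write(P0, v3, 156). refcount(pp3)=2>1 -> COPY to pp6. 7 ppages; refcounts: pp0:1 pp1:1 pp2:2 pp3:1 pp4:1 pp5:1 pp6:1
Op 9: write(P1, v3, 191). refcount(pp3)=1 -> write in place. 7 ppages; refcounts: pp0:1 pp1:1 pp2:2 pp3:1 pp4:1 pp5:1 pp6:1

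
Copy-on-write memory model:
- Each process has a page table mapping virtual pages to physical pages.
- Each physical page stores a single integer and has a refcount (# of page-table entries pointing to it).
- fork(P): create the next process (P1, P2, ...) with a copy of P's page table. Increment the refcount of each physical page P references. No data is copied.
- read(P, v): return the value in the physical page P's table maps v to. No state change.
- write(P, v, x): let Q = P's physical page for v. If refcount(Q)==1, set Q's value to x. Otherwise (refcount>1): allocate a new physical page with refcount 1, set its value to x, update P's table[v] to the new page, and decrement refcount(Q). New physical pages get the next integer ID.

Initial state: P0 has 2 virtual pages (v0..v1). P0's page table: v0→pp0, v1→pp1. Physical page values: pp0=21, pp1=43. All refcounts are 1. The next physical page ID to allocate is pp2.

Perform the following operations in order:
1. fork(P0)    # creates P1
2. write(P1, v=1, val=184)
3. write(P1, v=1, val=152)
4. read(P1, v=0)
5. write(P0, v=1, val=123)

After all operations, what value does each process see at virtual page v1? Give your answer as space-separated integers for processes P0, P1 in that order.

Op 1: fork(P0) -> P1. 2 ppages; refcounts: pp0:2 pp1:2
Op 2: write(P1, v1, 184). refcount(pp1)=2>1 -> COPY to pp2. 3 ppages; refcounts: pp0:2 pp1:1 pp2:1
Op 3: write(P1, v1, 152). refcount(pp2)=1 -> write in place. 3 ppages; refcounts: pp0:2 pp1:1 pp2:1
Op 4: read(P1, v0) -> 21. No state change.
Op 5: write(P0, v1, 123). refcount(pp1)=1 -> write in place. 3 ppages; refcounts: pp0:2 pp1:1 pp2:1
P0: v1 -> pp1 = 123
P1: v1 -> pp2 = 152

Answer: 123 152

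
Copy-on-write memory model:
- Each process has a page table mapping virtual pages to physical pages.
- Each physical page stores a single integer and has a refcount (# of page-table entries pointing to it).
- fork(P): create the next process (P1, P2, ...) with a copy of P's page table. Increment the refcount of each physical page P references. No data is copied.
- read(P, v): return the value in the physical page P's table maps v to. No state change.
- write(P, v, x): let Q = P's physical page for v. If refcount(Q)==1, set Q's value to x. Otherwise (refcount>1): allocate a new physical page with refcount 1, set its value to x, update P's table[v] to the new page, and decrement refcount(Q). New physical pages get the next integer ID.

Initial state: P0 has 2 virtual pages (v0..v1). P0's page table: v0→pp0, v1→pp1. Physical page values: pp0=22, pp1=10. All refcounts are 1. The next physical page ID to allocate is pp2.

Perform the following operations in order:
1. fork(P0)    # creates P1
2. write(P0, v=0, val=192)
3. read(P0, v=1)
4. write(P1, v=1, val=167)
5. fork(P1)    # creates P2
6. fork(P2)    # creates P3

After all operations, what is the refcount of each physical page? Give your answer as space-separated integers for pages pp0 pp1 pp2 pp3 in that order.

Op 1: fork(P0) -> P1. 2 ppages; refcounts: pp0:2 pp1:2
Op 2: write(P0, v0, 192). refcount(pp0)=2>1 -> COPY to pp2. 3 ppages; refcounts: pp0:1 pp1:2 pp2:1
Op 3: read(P0, v1) -> 10. No state change.
Op 4: write(P1, v1, 167). refcount(pp1)=2>1 -> COPY to pp3. 4 ppages; refcounts: pp0:1 pp1:1 pp2:1 pp3:1
Op 5: fork(P1) -> P2. 4 ppages; refcounts: pp0:2 pp1:1 pp2:1 pp3:2
Op 6: fork(P2) -> P3. 4 ppages; refcounts: pp0:3 pp1:1 pp2:1 pp3:3

Answer: 3 1 1 3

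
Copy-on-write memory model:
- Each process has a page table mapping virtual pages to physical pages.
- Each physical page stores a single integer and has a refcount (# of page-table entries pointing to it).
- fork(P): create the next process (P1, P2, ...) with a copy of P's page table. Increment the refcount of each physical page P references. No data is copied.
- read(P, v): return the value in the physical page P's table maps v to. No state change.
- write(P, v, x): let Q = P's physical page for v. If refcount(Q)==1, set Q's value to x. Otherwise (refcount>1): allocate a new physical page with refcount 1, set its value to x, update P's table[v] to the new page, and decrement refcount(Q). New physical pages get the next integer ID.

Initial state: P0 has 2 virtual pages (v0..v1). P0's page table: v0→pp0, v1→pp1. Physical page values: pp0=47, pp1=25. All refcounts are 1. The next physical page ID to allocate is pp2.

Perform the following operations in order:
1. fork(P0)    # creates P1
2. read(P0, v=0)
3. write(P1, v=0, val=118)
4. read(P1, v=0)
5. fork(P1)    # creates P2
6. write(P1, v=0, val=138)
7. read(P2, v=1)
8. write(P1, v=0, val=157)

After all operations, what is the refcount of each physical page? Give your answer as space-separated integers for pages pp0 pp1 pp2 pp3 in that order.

Op 1: fork(P0) -> P1. 2 ppages; refcounts: pp0:2 pp1:2
Op 2: read(P0, v0) -> 47. No state change.
Op 3: write(P1, v0, 118). refcount(pp0)=2>1 -> COPY to pp2. 3 ppages; refcounts: pp0:1 pp1:2 pp2:1
Op 4: read(P1, v0) -> 118. No state change.
Op 5: fork(P1) -> P2. 3 ppages; refcounts: pp0:1 pp1:3 pp2:2
Op 6: write(P1, v0, 138). refcount(pp2)=2>1 -> COPY to pp3. 4 ppages; refcounts: pp0:1 pp1:3 pp2:1 pp3:1
Op 7: read(P2, v1) -> 25. No state change.
Op 8: write(P1, v0, 157). refcount(pp3)=1 -> write in place. 4 ppages; refcounts: pp0:1 pp1:3 pp2:1 pp3:1

Answer: 1 3 1 1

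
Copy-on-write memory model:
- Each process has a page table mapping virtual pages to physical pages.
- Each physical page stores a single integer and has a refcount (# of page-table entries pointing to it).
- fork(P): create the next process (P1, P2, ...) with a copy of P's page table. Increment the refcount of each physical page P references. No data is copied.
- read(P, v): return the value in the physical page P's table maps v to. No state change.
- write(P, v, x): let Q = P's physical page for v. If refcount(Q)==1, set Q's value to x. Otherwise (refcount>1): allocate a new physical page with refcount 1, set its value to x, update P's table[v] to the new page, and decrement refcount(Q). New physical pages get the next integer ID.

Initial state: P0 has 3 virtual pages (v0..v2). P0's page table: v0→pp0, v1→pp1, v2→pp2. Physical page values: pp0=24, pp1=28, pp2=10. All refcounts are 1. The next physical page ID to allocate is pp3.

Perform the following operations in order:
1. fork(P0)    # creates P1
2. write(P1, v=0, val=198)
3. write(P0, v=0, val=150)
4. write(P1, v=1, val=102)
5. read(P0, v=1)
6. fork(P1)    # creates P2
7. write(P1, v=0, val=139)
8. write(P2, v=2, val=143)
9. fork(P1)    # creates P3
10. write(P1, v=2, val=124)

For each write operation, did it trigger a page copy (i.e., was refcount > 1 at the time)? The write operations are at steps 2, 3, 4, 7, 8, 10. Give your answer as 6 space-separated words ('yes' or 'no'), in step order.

Op 1: fork(P0) -> P1. 3 ppages; refcounts: pp0:2 pp1:2 pp2:2
Op 2: write(P1, v0, 198). refcount(pp0)=2>1 -> COPY to pp3. 4 ppages; refcounts: pp0:1 pp1:2 pp2:2 pp3:1
Op 3: write(P0, v0, 150). refcount(pp0)=1 -> write in place. 4 ppages; refcounts: pp0:1 pp1:2 pp2:2 pp3:1
Op 4: write(P1, v1, 102). refcount(pp1)=2>1 -> COPY to pp4. 5 ppages; refcounts: pp0:1 pp1:1 pp2:2 pp3:1 pp4:1
Op 5: read(P0, v1) -> 28. No state change.
Op 6: fork(P1) -> P2. 5 ppages; refcounts: pp0:1 pp1:1 pp2:3 pp3:2 pp4:2
Op 7: write(P1, v0, 139). refcount(pp3)=2>1 -> COPY to pp5. 6 ppages; refcounts: pp0:1 pp1:1 pp2:3 pp3:1 pp4:2 pp5:1
Op 8: write(P2, v2, 143). refcount(pp2)=3>1 -> COPY to pp6. 7 ppages; refcounts: pp0:1 pp1:1 pp2:2 pp3:1 pp4:2 pp5:1 pp6:1
Op 9: fork(P1) -> P3. 7 ppages; refcounts: pp0:1 pp1:1 pp2:3 pp3:1 pp4:3 pp5:2 pp6:1
Op 10: write(P1, v2, 124). refcount(pp2)=3>1 -> COPY to pp7. 8 ppages; refcounts: pp0:1 pp1:1 pp2:2 pp3:1 pp4:3 pp5:2 pp6:1 pp7:1

yes no yes yes yes yes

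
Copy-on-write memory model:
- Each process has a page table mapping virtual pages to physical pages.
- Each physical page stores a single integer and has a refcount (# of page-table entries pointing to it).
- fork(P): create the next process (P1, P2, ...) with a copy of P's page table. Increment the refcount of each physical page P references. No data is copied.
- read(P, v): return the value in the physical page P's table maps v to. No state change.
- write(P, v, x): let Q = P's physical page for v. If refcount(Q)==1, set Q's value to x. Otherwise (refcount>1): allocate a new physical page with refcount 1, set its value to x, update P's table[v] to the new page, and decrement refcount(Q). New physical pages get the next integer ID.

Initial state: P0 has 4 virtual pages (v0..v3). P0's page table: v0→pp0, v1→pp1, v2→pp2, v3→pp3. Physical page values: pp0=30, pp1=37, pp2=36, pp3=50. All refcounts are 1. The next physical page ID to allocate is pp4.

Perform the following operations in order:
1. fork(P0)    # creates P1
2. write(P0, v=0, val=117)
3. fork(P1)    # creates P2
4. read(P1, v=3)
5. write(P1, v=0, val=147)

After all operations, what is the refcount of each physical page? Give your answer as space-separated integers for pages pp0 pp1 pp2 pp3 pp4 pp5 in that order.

Op 1: fork(P0) -> P1. 4 ppages; refcounts: pp0:2 pp1:2 pp2:2 pp3:2
Op 2: write(P0, v0, 117). refcount(pp0)=2>1 -> COPY to pp4. 5 ppages; refcounts: pp0:1 pp1:2 pp2:2 pp3:2 pp4:1
Op 3: fork(P1) -> P2. 5 ppages; refcounts: pp0:2 pp1:3 pp2:3 pp3:3 pp4:1
Op 4: read(P1, v3) -> 50. No state change.
Op 5: write(P1, v0, 147). refcount(pp0)=2>1 -> COPY to pp5. 6 ppages; refcounts: pp0:1 pp1:3 pp2:3 pp3:3 pp4:1 pp5:1

Answer: 1 3 3 3 1 1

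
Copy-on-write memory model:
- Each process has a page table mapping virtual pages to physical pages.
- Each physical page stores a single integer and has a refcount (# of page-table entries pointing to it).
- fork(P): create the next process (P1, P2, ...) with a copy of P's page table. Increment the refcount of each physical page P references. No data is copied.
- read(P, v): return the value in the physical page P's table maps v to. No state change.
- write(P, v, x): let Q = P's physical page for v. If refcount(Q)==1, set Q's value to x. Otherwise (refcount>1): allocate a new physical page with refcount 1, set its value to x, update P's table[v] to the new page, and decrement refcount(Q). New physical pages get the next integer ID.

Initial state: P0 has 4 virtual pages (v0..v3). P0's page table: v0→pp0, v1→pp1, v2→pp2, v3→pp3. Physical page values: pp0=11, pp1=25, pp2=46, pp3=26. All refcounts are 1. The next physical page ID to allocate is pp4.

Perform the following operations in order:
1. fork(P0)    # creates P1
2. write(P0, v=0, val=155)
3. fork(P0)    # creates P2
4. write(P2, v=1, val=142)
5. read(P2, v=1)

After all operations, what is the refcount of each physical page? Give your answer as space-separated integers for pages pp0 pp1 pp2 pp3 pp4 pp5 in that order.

Op 1: fork(P0) -> P1. 4 ppages; refcounts: pp0:2 pp1:2 pp2:2 pp3:2
Op 2: write(P0, v0, 155). refcount(pp0)=2>1 -> COPY to pp4. 5 ppages; refcounts: pp0:1 pp1:2 pp2:2 pp3:2 pp4:1
Op 3: fork(P0) -> P2. 5 ppages; refcounts: pp0:1 pp1:3 pp2:3 pp3:3 pp4:2
Op 4: write(P2, v1, 142). refcount(pp1)=3>1 -> COPY to pp5. 6 ppages; refcounts: pp0:1 pp1:2 pp2:3 pp3:3 pp4:2 pp5:1
Op 5: read(P2, v1) -> 142. No state change.

Answer: 1 2 3 3 2 1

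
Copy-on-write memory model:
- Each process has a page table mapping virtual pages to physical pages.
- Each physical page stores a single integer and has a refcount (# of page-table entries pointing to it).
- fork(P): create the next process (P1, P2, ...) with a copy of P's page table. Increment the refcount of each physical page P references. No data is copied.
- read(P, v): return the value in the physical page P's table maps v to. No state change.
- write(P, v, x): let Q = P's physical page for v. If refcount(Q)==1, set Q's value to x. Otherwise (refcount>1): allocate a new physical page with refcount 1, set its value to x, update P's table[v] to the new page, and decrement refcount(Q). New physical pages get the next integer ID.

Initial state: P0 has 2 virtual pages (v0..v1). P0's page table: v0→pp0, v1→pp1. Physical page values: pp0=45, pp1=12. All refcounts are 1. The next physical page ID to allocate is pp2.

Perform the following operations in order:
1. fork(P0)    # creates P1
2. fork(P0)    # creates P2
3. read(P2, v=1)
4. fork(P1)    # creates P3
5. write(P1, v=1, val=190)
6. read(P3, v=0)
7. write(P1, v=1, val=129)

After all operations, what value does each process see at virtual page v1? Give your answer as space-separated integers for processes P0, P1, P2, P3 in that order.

Answer: 12 129 12 12

Derivation:
Op 1: fork(P0) -> P1. 2 ppages; refcounts: pp0:2 pp1:2
Op 2: fork(P0) -> P2. 2 ppages; refcounts: pp0:3 pp1:3
Op 3: read(P2, v1) -> 12. No state change.
Op 4: fork(P1) -> P3. 2 ppages; refcounts: pp0:4 pp1:4
Op 5: write(P1, v1, 190). refcount(pp1)=4>1 -> COPY to pp2. 3 ppages; refcounts: pp0:4 pp1:3 pp2:1
Op 6: read(P3, v0) -> 45. No state change.
Op 7: write(P1, v1, 129). refcount(pp2)=1 -> write in place. 3 ppages; refcounts: pp0:4 pp1:3 pp2:1
P0: v1 -> pp1 = 12
P1: v1 -> pp2 = 129
P2: v1 -> pp1 = 12
P3: v1 -> pp1 = 12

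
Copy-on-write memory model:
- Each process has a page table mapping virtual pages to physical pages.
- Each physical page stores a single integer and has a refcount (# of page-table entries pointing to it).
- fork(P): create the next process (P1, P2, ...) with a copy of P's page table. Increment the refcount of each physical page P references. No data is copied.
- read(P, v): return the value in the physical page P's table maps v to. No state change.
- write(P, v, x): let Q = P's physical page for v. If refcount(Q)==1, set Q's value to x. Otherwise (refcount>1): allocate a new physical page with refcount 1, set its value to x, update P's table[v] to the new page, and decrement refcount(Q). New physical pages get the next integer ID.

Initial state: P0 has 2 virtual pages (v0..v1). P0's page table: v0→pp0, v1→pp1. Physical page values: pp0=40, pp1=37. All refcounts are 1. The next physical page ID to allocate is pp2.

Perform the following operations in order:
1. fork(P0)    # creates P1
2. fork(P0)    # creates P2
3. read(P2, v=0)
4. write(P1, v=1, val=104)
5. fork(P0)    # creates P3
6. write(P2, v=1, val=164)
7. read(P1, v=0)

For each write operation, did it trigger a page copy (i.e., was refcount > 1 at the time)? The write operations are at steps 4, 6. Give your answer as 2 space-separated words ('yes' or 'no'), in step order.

Op 1: fork(P0) -> P1. 2 ppages; refcounts: pp0:2 pp1:2
Op 2: fork(P0) -> P2. 2 ppages; refcounts: pp0:3 pp1:3
Op 3: read(P2, v0) -> 40. No state change.
Op 4: write(P1, v1, 104). refcount(pp1)=3>1 -> COPY to pp2. 3 ppages; refcounts: pp0:3 pp1:2 pp2:1
Op 5: fork(P0) -> P3. 3 ppages; refcounts: pp0:4 pp1:3 pp2:1
Op 6: write(P2, v1, 164). refcount(pp1)=3>1 -> COPY to pp3. 4 ppages; refcounts: pp0:4 pp1:2 pp2:1 pp3:1
Op 7: read(P1, v0) -> 40. No state change.

yes yes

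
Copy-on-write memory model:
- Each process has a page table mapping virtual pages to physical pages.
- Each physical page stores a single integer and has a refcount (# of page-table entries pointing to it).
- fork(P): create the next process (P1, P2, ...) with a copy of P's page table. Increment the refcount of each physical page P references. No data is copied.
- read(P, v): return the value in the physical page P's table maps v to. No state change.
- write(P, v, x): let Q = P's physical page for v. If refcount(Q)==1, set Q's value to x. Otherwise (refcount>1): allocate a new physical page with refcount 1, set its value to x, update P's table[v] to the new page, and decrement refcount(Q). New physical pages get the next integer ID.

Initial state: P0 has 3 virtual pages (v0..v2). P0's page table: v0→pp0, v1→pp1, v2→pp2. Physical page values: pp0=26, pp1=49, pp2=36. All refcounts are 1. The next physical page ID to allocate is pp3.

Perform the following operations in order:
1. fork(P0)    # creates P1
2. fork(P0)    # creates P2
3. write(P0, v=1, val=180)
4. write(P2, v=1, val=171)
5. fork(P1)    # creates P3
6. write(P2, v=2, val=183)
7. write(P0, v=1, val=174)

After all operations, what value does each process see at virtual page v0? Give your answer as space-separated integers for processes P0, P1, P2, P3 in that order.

Op 1: fork(P0) -> P1. 3 ppages; refcounts: pp0:2 pp1:2 pp2:2
Op 2: fork(P0) -> P2. 3 ppages; refcounts: pp0:3 pp1:3 pp2:3
Op 3: write(P0, v1, 180). refcount(pp1)=3>1 -> COPY to pp3. 4 ppages; refcounts: pp0:3 pp1:2 pp2:3 pp3:1
Op 4: write(P2, v1, 171). refcount(pp1)=2>1 -> COPY to pp4. 5 ppages; refcounts: pp0:3 pp1:1 pp2:3 pp3:1 pp4:1
Op 5: fork(P1) -> P3. 5 ppages; refcounts: pp0:4 pp1:2 pp2:4 pp3:1 pp4:1
Op 6: write(P2, v2, 183). refcount(pp2)=4>1 -> COPY to pp5. 6 ppages; refcounts: pp0:4 pp1:2 pp2:3 pp3:1 pp4:1 pp5:1
Op 7: write(P0, v1, 174). refcount(pp3)=1 -> write in place. 6 ppages; refcounts: pp0:4 pp1:2 pp2:3 pp3:1 pp4:1 pp5:1
P0: v0 -> pp0 = 26
P1: v0 -> pp0 = 26
P2: v0 -> pp0 = 26
P3: v0 -> pp0 = 26

Answer: 26 26 26 26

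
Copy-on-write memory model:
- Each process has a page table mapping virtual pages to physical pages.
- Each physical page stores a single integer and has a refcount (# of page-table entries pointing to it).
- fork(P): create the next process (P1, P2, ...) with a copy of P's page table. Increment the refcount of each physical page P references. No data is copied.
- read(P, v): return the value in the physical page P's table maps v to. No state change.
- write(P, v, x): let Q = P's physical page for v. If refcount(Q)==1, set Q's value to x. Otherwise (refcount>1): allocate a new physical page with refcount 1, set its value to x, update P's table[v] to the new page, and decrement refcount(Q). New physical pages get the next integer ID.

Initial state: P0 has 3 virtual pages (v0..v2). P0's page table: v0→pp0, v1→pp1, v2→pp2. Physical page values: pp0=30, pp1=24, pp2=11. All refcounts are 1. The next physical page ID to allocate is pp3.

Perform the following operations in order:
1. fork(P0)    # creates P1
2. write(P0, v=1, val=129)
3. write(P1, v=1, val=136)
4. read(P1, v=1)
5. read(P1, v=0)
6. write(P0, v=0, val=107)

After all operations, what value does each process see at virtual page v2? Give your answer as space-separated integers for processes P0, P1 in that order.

Answer: 11 11

Derivation:
Op 1: fork(P0) -> P1. 3 ppages; refcounts: pp0:2 pp1:2 pp2:2
Op 2: write(P0, v1, 129). refcount(pp1)=2>1 -> COPY to pp3. 4 ppages; refcounts: pp0:2 pp1:1 pp2:2 pp3:1
Op 3: write(P1, v1, 136). refcount(pp1)=1 -> write in place. 4 ppages; refcounts: pp0:2 pp1:1 pp2:2 pp3:1
Op 4: read(P1, v1) -> 136. No state change.
Op 5: read(P1, v0) -> 30. No state change.
Op 6: write(P0, v0, 107). refcount(pp0)=2>1 -> COPY to pp4. 5 ppages; refcounts: pp0:1 pp1:1 pp2:2 pp3:1 pp4:1
P0: v2 -> pp2 = 11
P1: v2 -> pp2 = 11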